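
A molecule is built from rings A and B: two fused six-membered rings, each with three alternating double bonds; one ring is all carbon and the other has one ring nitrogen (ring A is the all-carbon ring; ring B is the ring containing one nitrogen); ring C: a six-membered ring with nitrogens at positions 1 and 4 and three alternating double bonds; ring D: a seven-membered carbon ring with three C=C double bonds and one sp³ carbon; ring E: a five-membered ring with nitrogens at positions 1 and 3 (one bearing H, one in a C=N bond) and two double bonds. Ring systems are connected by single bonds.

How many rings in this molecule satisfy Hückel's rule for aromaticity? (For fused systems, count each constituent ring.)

Rings A and B form a fused bicyclic system (with one nitrogen) with 10 sp² atoms and 10 π electrons from ring double bonds. 10 = 4(2)+2, so the system is aromatic and both rings count as aromatic (quinoline).
Ring C is fully conjugated (every ring atom contributes a p orbital); 3 ring double bonds give 6 π electrons. Since 6 = 4n+2 (n=1), ring C is aromatic (pyrazine).
Ring D has one sp³ carbon, so it is not fully conjugated — not aromatic (cycloheptatriene).
Ring E has a continuous p-orbital overlap around the ring; 2 ring double bonds (4 π electrons) plus a heteroatom lone pair (2) give 6 π electrons. 6 = 4(1)+2, so ring E is aromatic (imidazole).
Aromatic: A, B, C, E. Total: 4.

4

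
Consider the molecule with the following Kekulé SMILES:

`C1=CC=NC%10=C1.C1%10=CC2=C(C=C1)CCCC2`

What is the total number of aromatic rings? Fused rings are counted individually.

2

The SMILES encodes a six-membered ring of five carbons and one nitrogen with three alternating double bonds; a six-membered carbon ring with three alternating C=C double bonds, fused to a saturated six-membered carbon ring.
The 6-membered ring with one nitrogen is planar and fully conjugated; 3 ring double bonds give 6 π electrons. That satisfies 4n+2 with n=1, so it is aromatic (pyridine).
The 6-membered ring has a continuous p-orbital overlap around the ring; 3 ring double bonds give 6 π electrons. Since 6 = 4n+2 (n=1), it is aromatic (benzene ring).
The second 6-membered ring has four sp³ carbons, so it is not fully conjugated — not aromatic (cyclohexane ring).
2 of the 3 rings are aromatic. Total: 2.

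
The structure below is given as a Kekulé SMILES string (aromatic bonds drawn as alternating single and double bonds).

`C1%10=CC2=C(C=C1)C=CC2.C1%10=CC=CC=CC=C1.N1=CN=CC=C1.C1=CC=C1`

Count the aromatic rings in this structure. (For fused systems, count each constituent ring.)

The SMILES encodes a six-membered carbon ring with three alternating C=C double bonds, fused to a five-membered carbon ring containing one C=C double bond and one sp³ carbon; an eight-membered carbon ring with four alternating C=C double bonds; a six-membered ring with nitrogens at positions 1 and 3 and three alternating double bonds; a four-membered carbon ring with two alternating C=C double bonds.
The 6-membered ring is fully conjugated (every ring atom contributes a p orbital); 3 ring double bonds give 6 π electrons. Since 6 = 4n+2 (n=1), it is aromatic (benzene ring).
The 5-membered ring has one sp³ carbon, so it is not fully conjugated — not aromatic (cyclopentene ring).
The 8-membered ring has only sp² ring atoms; a planar conformation would have a fully conjugated π system of 8 electrons. But 8 = 4(2), which is 4n not 4n+2, so it is not aromatic (cyclooctatetraene) — cyclooctatetraene distorts into a non-planar tub to avoid antiaromaticity.
The 6-membered ring with two nitrogens (1,3) has a continuous p-orbital overlap around the ring; 3 ring double bonds give 6 π electrons. 6 = 4(1)+2, so it is aromatic (pyrimidine).
The 4-membered ring has only sp² ring atoms; a planar conformation would have a fully conjugated π system of 4 electrons. But 4 = 4(1), which is 4n not 4n+2, so it is not aromatic (cyclobutadiene) — cyclobutadiene is antiaromatic and distorts to a rectangle.
2 of the 5 rings are aromatic. Total: 2.

2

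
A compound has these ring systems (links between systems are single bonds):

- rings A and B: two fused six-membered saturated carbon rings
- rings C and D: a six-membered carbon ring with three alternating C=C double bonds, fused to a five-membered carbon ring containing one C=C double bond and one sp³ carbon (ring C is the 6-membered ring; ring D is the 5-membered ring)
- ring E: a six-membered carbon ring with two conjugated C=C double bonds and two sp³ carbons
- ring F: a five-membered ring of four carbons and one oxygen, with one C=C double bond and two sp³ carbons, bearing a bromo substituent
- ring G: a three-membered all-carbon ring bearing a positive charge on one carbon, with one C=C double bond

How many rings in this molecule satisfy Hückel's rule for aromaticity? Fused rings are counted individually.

2

Ring A has only sp³ atoms, so it is not fully conjugated — not aromatic (cyclohexane ring).
Ring B has only sp³ atoms, so it is not fully conjugated — not aromatic (cyclohexane ring).
Ring C is planar and fully conjugated; 3 ring double bonds give 6 π electrons. 6 = 4(1)+2, so ring C is aromatic (benzene ring).
Ring D has one sp³ carbon, so it is not fully conjugated — not aromatic (cyclopentene ring).
Ring E has two sp³ carbons, so it is not fully conjugated — not aromatic (1,3-cyclohexadiene).
Ring F has two sp³ carbons, so it is not fully conjugated — not aromatic (2,3-dihydrofuran).
Ring G has a continuous p-orbital overlap around the ring; 1 ring double bond (2 π electrons) plus the carbocation's empty p orbital (0, but keeps the ring conjugated) give 2 π electrons. Since 2 = 4n+2 (n=0), ring G is aromatic (cyclopropenyl cation).
Aromatic: C, G. Total: 2.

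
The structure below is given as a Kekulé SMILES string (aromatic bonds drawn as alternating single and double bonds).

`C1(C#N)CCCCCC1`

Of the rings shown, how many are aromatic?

0

The SMILES encodes a seven-membered saturated carbon ring.
The 7-membered ring has only sp³ atoms, so it is not fully conjugated — not aromatic (cycloheptane).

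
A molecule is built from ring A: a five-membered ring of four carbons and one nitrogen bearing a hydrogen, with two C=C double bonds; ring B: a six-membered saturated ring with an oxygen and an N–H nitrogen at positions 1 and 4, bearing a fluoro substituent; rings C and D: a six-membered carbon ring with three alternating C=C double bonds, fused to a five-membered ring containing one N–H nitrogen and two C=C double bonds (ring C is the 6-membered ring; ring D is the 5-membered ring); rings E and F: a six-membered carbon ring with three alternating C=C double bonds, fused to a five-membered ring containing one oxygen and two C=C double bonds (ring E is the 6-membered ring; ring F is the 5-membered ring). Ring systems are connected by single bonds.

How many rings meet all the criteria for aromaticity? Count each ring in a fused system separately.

5

Ring A is planar and fully conjugated; 2 ring double bonds (4 π electrons) plus a heteroatom lone pair (2) give 6 π electrons. That satisfies 4n+2 with n=1, so ring A is aromatic (pyrrole).
Ring B has only sp³ atoms, so it is not fully conjugated — not aromatic (morpholine).
Rings C and D form a fused bicyclic system (with one N–H) with 9 sp² atoms and 10 π electrons from ring double bonds plus a heteroatom lone pair. 10 = 4(2)+2, so the system is aromatic and both rings count as aromatic (indole).
Rings E and F form a fused bicyclic system (with one oxygen) with 9 sp² atoms and 10 π electrons from ring double bonds plus a heteroatom lone pair. 10 = 4(2)+2, so the system is aromatic and both rings count as aromatic (benzofuran).
Aromatic: A, C, D, E, F. Total: 5.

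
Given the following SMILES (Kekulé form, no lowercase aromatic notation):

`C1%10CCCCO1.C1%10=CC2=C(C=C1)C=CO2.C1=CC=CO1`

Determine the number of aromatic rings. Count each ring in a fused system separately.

3

The SMILES encodes a six-membered saturated ring of five carbons and one oxygen; a six-membered carbon ring with three alternating C=C double bonds, fused to a five-membered ring containing one oxygen and two C=C double bonds; a five-membered ring of four carbons and one oxygen, with two C=C double bonds.
The 6-membered ring with one oxygen has only sp³ atoms, so it is not fully conjugated — not aromatic (tetrahydropyran).
The fused 6/5-membered bicyclic (with one oxygen) is a single π system with 9 sp² atoms and 10 π electrons from ring double bonds plus a heteroatom lone pair. 10 = 4(2)+2, so the system is aromatic and both rings count as aromatic (benzofuran).
The 5-membered ring with one oxygen has a continuous p-orbital overlap around the ring; 2 ring double bonds (4 π electrons) plus a heteroatom lone pair (2) give 6 π electrons. Since 6 = 4n+2 (n=1), it is aromatic (furan).
3 of the 4 rings are aromatic. Total: 3.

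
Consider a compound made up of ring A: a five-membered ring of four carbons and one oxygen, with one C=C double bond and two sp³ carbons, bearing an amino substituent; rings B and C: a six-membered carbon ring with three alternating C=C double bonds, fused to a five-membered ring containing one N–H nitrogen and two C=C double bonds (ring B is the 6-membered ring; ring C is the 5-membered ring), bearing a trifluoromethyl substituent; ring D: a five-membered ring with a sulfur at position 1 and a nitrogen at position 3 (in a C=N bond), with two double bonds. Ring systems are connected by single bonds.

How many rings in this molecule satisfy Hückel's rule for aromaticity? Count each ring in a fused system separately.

Ring A has two sp³ carbons, so it is not fully conjugated — not aromatic (2,3-dihydrofuran).
Rings B and C form a fused bicyclic system (with one N–H) with 9 sp² atoms and 10 π electrons from ring double bonds plus a heteroatom lone pair. 10 = 4(2)+2, so the system is aromatic and both rings count as aromatic (indole).
Ring D is planar and fully conjugated; 2 ring double bonds (4 π electrons) plus a heteroatom lone pair (2) give 6 π electrons. Since 6 = 4n+2 (n=1), ring D is aromatic (thiazole).
Aromatic: B, C, D. Total: 3.

3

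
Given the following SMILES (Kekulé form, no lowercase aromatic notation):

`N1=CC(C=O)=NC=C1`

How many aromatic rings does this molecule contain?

1

The SMILES encodes a six-membered ring with nitrogens at positions 1 and 4 and three alternating double bonds.
The 6-membered ring with two nitrogens (1,4) is fully conjugated (every ring atom contributes a p orbital); 3 ring double bonds give 6 π electrons. 6 = 4(1)+2, so it is aromatic (pyrazine).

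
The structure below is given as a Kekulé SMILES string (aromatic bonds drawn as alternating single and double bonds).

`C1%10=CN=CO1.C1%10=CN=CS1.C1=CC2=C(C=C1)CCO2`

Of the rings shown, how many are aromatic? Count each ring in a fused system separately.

3

The SMILES encodes a five-membered ring with an oxygen at position 1 and a nitrogen at position 3 (in a C=N bond), with two double bonds; a five-membered ring with a sulfur at position 1 and a nitrogen at position 3 (in a C=N bond), with two double bonds; a six-membered carbon ring with three alternating C=C double bonds, fused to a five-membered ring containing one oxygen and two sp³ carbons.
The 5-membered ring with one oxygen and one =N– has a continuous p-orbital overlap around the ring; 2 ring double bonds (4 π electrons) plus a heteroatom lone pair (2) give 6 π electrons. 6 = 4(1)+2, so it is aromatic (oxazole).
The 5-membered ring with one sulfur and one =N– has a continuous p-orbital overlap around the ring; 2 ring double bonds (4 π electrons) plus a heteroatom lone pair (2) give 6 π electrons. That satisfies 4n+2 with n=1, so it is aromatic (thiazole).
The 6-membered ring is planar and fully conjugated; 3 ring double bonds give 6 π electrons. Since 6 = 4n+2 (n=1), it is aromatic (benzene ring).
The 5-membered ring with one oxygen has two sp³ carbons, so it is not fully conjugated — not aromatic (oxolane ring).
3 of the 4 rings are aromatic. Total: 3.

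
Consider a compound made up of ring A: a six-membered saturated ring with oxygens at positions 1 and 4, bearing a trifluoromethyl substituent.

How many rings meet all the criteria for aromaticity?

0

Ring A has only sp³ atoms, so it is not fully conjugated — not aromatic (1,4-dioxane).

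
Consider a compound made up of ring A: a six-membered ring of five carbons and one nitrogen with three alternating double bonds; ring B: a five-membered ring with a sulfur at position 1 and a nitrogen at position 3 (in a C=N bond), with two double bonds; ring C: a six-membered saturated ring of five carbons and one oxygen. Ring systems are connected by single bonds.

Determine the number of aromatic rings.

Ring A is fully conjugated (every ring atom contributes a p orbital); 3 ring double bonds give 6 π electrons. That satisfies 4n+2 with n=1, so ring A is aromatic (pyridine).
Ring B is fully conjugated (every ring atom contributes a p orbital); 2 ring double bonds (4 π electrons) plus a heteroatom lone pair (2) give 6 π electrons. That satisfies 4n+2 with n=1, so ring B is aromatic (thiazole).
Ring C has only sp³ atoms, so it is not fully conjugated — not aromatic (tetrahydropyran).
Aromatic: A, B. Total: 2.

2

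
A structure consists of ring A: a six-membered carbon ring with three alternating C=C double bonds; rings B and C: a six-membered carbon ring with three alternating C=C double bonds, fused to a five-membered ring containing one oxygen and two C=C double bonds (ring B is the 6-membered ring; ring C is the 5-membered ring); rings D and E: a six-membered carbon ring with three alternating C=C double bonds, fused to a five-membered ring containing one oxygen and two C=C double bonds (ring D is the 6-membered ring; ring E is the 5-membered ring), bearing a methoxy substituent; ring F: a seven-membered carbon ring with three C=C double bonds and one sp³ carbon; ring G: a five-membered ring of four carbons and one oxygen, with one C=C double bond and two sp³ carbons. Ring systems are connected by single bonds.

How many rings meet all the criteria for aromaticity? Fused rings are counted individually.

5

Ring A is fully conjugated (every ring atom contributes a p orbital); 3 ring double bonds give 6 π electrons. That satisfies 4n+2 with n=1, so ring A is aromatic (benzene).
Rings B and C form a fused bicyclic system (with one oxygen) with 9 sp² atoms and 10 π electrons from ring double bonds plus a heteroatom lone pair. 10 = 4(2)+2, so the system is aromatic and both rings count as aromatic (benzofuran).
Rings D and E form a fused bicyclic system (with one oxygen) with 9 sp² atoms and 10 π electrons from ring double bonds plus a heteroatom lone pair. 10 = 4(2)+2, so the system is aromatic and both rings count as aromatic (benzofuran).
Ring F has one sp³ carbon, so it is not fully conjugated — not aromatic (cycloheptatriene).
Ring G has two sp³ carbons, so it is not fully conjugated — not aromatic (2,3-dihydrofuran).
Aromatic: A, B, C, D, E. Total: 5.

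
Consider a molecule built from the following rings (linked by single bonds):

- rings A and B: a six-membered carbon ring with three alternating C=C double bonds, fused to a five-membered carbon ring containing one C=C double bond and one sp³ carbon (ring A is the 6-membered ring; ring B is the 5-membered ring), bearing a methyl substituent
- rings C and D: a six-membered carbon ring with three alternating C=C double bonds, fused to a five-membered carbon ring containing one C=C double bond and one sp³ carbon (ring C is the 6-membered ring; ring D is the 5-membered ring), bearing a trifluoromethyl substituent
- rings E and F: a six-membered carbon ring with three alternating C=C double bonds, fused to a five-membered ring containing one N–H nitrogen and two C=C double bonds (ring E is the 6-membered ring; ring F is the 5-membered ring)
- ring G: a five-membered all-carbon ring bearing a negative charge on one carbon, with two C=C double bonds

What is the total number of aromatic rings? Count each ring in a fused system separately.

5

Ring A is planar and fully conjugated; 3 ring double bonds give 6 π electrons. 6 = 4(1)+2, so ring A is aromatic (benzene ring).
Ring B has one sp³ carbon, so it is not fully conjugated — not aromatic (cyclopentene ring).
Ring C is fully conjugated (every ring atom contributes a p orbital); 3 ring double bonds give 6 π electrons. That satisfies 4n+2 with n=1, so ring C is aromatic (benzene ring).
Ring D has one sp³ carbon, so it is not fully conjugated — not aromatic (cyclopentene ring).
Rings E and F form a fused bicyclic system (with one N–H) with 9 sp² atoms and 10 π electrons from ring double bonds plus a heteroatom lone pair. 10 = 4(2)+2, so the system is aromatic and both rings count as aromatic (indole).
Ring G has a continuous p-orbital overlap around the ring; 2 ring double bonds (4 π electrons) plus the carbanion lone pair (2) give 6 π electrons. Since 6 = 4n+2 (n=1), ring G is aromatic (cyclopentadienyl anion).
Aromatic: A, C, E, F, G. Total: 5.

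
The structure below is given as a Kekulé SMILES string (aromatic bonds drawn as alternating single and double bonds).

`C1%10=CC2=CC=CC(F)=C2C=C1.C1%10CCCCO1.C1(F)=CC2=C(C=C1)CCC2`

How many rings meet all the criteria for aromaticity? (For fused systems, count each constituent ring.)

3

The SMILES encodes two fused six-membered carbon rings, each with three alternating C=C double bonds; a six-membered saturated ring of five carbons and one oxygen; a six-membered carbon ring with three alternating C=C double bonds, fused to a saturated five-membered carbon ring.
The fused 6/6-membered bicyclic is a single π system with 10 sp² atoms and 10 π electrons from ring double bonds. 10 = 4(2)+2, so the system is aromatic and both rings count as aromatic (naphthalene).
The 6-membered ring with one oxygen has only sp³ atoms, so it is not fully conjugated — not aromatic (tetrahydropyran).
The 6-membered ring is fully conjugated (every ring atom contributes a p orbital); 3 ring double bonds give 6 π electrons. That satisfies 4n+2 with n=1, so it is aromatic (benzene ring).
The 5-membered ring has three sp³ carbons, so it is not fully conjugated — not aromatic (cyclopentane ring).
3 of the 5 rings are aromatic. Total: 3.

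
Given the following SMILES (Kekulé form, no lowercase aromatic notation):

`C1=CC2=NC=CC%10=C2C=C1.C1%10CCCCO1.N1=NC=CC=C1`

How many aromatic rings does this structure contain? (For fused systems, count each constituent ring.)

3

The SMILES encodes two fused six-membered rings, each with three alternating double bonds; one ring is all carbon and the other has one ring nitrogen; a six-membered saturated ring of five carbons and one oxygen; a six-membered ring with two adjacent nitrogens and three alternating double bonds.
The fused 6/6-membered bicyclic (with one nitrogen) is a single π system with 10 sp² atoms and 10 π electrons from ring double bonds. 10 = 4(2)+2, so the system is aromatic and both rings count as aromatic (quinoline).
The 6-membered ring with one oxygen has only sp³ atoms, so it is not fully conjugated — not aromatic (tetrahydropyran).
The 6-membered ring with two nitrogens (1,2) is planar and fully conjugated; 3 ring double bonds give 6 π electrons. Since 6 = 4n+2 (n=1), it is aromatic (pyridazine).
3 of the 4 rings are aromatic. Total: 3.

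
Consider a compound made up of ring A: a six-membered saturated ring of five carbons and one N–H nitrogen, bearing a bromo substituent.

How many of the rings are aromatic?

0

Ring A has only sp³ atoms, so it is not fully conjugated — not aromatic (piperidine).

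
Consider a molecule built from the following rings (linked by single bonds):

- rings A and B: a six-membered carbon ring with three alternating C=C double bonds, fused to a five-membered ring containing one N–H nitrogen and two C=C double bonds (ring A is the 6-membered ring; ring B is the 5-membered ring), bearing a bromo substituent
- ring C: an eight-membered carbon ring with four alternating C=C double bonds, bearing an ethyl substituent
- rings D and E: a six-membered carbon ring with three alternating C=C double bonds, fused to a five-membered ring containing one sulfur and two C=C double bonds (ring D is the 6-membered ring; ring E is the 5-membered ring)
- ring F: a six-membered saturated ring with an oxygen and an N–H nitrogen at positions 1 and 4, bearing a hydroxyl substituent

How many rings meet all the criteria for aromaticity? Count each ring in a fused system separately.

Rings A and B form a fused bicyclic system (with one N–H) with 9 sp² atoms and 10 π electrons from ring double bonds plus a heteroatom lone pair. 10 = 4(2)+2, so the system is aromatic and both rings count as aromatic (indole).
Ring C has only sp² ring atoms; a planar conformation would have a fully conjugated π system of 8 electrons. But 8 = 4(2), which is 4n not 4n+2, so ring C is not aromatic (cyclooctatetraene) — cyclooctatetraene distorts into a non-planar tub to avoid antiaromaticity.
Rings D and E form a fused bicyclic system (with one sulfur) with 9 sp² atoms and 10 π electrons from ring double bonds plus a heteroatom lone pair. 10 = 4(2)+2, so the system is aromatic and both rings count as aromatic (benzothiophene).
Ring F has only sp³ atoms, so it is not fully conjugated — not aromatic (morpholine).
Aromatic: A, B, D, E. Total: 4.

4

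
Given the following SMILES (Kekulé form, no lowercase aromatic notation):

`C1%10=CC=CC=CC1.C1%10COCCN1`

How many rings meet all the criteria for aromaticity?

0

The SMILES encodes a seven-membered carbon ring with three C=C double bonds and one sp³ carbon; a six-membered saturated ring with an oxygen and an N–H nitrogen at positions 1 and 4.
The 7-membered ring has one sp³ carbon, so it is not fully conjugated — not aromatic (cycloheptatriene).
The 6-membered ring with one oxygen and one N–H (1,4) has only sp³ atoms, so it is not fully conjugated — not aromatic (morpholine).
None of the rings are aromatic. Total: 0.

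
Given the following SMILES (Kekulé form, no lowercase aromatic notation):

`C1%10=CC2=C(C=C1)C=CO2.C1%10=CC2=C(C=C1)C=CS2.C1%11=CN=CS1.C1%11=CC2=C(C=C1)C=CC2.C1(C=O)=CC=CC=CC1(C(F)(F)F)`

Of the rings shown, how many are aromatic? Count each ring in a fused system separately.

6

The SMILES encodes a six-membered carbon ring with three alternating C=C double bonds, fused to a five-membered ring containing one oxygen and two C=C double bonds; a six-membered carbon ring with three alternating C=C double bonds, fused to a five-membered ring containing one sulfur and two C=C double bonds; a five-membered ring with a sulfur at position 1 and a nitrogen at position 3 (in a C=N bond), with two double bonds; a six-membered carbon ring with three alternating C=C double bonds, fused to a five-membered carbon ring containing one C=C double bond and one sp³ carbon; a seven-membered carbon ring with three C=C double bonds and one sp³ carbon.
The fused 6/5-membered bicyclic (with one oxygen) is a single π system with 9 sp² atoms and 10 π electrons from ring double bonds plus a heteroatom lone pair. 10 = 4(2)+2, so the system is aromatic and both rings count as aromatic (benzofuran).
The fused 6/5-membered bicyclic (with one sulfur) is a single π system with 9 sp² atoms and 10 π electrons from ring double bonds plus a heteroatom lone pair. 10 = 4(2)+2, so the system is aromatic and both rings count as aromatic (benzothiophene).
The 5-membered ring with one sulfur and one =N– is fully conjugated (every ring atom contributes a p orbital); 2 ring double bonds (4 π electrons) plus a heteroatom lone pair (2) give 6 π electrons. 6 = 4(1)+2, so it is aromatic (thiazole).
The 6-membered ring is planar and fully conjugated; 3 ring double bonds give 6 π electrons. 6 = 4(1)+2, so it is aromatic (benzene ring).
The 5-membered ring has one sp³ carbon, so it is not fully conjugated — not aromatic (cyclopentene ring).
The 7-membered ring has one sp³ carbon, so it is not fully conjugated — not aromatic (cycloheptatriene).
6 of the 8 rings are aromatic. Total: 6.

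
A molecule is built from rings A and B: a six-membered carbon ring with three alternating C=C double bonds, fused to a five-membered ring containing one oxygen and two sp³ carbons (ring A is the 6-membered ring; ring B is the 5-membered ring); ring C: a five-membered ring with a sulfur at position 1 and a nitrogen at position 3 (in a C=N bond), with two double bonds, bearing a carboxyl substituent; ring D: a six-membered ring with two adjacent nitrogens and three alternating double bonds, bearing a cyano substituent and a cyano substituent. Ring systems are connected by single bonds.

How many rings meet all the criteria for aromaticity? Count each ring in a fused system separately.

3

Ring A is planar and fully conjugated; 3 ring double bonds give 6 π electrons. Since 6 = 4n+2 (n=1), ring A is aromatic (benzene ring).
Ring B has two sp³ carbons, so it is not fully conjugated — not aromatic (oxolane ring).
Ring C has a continuous p-orbital overlap around the ring; 2 ring double bonds (4 π electrons) plus a heteroatom lone pair (2) give 6 π electrons. 6 = 4(1)+2, so ring C is aromatic (thiazole).
Ring D is fully conjugated (every ring atom contributes a p orbital); 3 ring double bonds give 6 π electrons. 6 = 4(1)+2, so ring D is aromatic (pyridazine).
Aromatic: A, C, D. Total: 3.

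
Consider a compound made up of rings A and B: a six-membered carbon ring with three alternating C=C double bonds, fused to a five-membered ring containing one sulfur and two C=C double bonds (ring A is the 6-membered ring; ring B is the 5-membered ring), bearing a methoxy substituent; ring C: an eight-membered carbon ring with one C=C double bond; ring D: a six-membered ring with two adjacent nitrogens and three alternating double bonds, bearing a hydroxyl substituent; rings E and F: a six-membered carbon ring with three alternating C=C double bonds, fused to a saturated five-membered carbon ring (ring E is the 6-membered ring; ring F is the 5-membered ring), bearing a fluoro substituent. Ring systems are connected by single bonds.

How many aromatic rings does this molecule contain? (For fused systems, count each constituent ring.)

Rings A and B form a fused bicyclic system (with one sulfur) with 9 sp² atoms and 10 π electrons from ring double bonds plus a heteroatom lone pair. 10 = 4(2)+2, so the system is aromatic and both rings count as aromatic (benzothiophene).
Ring C has six sp³ carbons, so it is not fully conjugated — not aromatic (cyclooctene).
Ring D is fully conjugated (every ring atom contributes a p orbital); 3 ring double bonds give 6 π electrons. Since 6 = 4n+2 (n=1), ring D is aromatic (pyridazine).
Ring E is planar and fully conjugated; 3 ring double bonds give 6 π electrons. 6 = 4(1)+2, so ring E is aromatic (benzene ring).
Ring F has three sp³ carbons, so it is not fully conjugated — not aromatic (cyclopentane ring).
Aromatic: A, B, D, E. Total: 4.

4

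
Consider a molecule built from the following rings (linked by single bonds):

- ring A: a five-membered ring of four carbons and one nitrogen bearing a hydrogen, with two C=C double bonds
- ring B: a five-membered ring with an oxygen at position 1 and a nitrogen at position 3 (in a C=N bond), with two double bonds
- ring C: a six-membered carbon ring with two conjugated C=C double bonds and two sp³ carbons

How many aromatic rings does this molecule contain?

2

Ring A is planar and fully conjugated; 2 ring double bonds (4 π electrons) plus a heteroatom lone pair (2) give 6 π electrons. 6 = 4(1)+2, so ring A is aromatic (pyrrole).
Ring B is fully conjugated (every ring atom contributes a p orbital); 2 ring double bonds (4 π electrons) plus a heteroatom lone pair (2) give 6 π electrons. Since 6 = 4n+2 (n=1), ring B is aromatic (oxazole).
Ring C has two sp³ carbons, so it is not fully conjugated — not aromatic (1,3-cyclohexadiene).
Aromatic: A, B. Total: 2.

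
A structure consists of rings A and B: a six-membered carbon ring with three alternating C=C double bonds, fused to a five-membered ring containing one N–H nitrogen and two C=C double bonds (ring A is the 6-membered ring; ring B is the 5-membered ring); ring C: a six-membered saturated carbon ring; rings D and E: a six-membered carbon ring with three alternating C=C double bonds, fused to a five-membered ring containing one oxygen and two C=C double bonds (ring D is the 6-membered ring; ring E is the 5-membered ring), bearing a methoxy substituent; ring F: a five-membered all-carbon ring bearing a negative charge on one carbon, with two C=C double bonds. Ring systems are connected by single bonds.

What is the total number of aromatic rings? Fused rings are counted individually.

Rings A and B form a fused bicyclic system (with one N–H) with 9 sp² atoms and 10 π electrons from ring double bonds plus a heteroatom lone pair. 10 = 4(2)+2, so the system is aromatic and both rings count as aromatic (indole).
Ring C has only sp³ atoms, so it is not fully conjugated — not aromatic (cyclohexane).
Rings D and E form a fused bicyclic system (with one oxygen) with 9 sp² atoms and 10 π electrons from ring double bonds plus a heteroatom lone pair. 10 = 4(2)+2, so the system is aromatic and both rings count as aromatic (benzofuran).
Ring F is planar and fully conjugated; 2 ring double bonds (4 π electrons) plus the carbanion lone pair (2) give 6 π electrons. Since 6 = 4n+2 (n=1), ring F is aromatic (cyclopentadienyl anion).
Aromatic: A, B, D, E, F. Total: 5.

5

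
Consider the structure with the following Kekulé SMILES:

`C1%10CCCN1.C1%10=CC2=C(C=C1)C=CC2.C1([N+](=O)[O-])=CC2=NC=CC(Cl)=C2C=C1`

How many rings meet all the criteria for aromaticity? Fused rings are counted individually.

The SMILES encodes a five-membered saturated ring of four carbons and one N–H nitrogen; a six-membered carbon ring with three alternating C=C double bonds, fused to a five-membered carbon ring containing one C=C double bond and one sp³ carbon; two fused six-membered rings, each with three alternating double bonds; one ring is all carbon and the other has one ring nitrogen.
The 5-membered ring with one N–H has only sp³ atoms, so it is not fully conjugated — not aromatic (pyrrolidine).
The 6-membered ring is planar and fully conjugated; 3 ring double bonds give 6 π electrons. 6 = 4(1)+2, so it is aromatic (benzene ring).
The 5-membered ring has one sp³ carbon, so it is not fully conjugated — not aromatic (cyclopentene ring).
The fused 6/6-membered bicyclic (with one nitrogen) is a single π system with 10 sp² atoms and 10 π electrons from ring double bonds. 10 = 4(2)+2, so the system is aromatic and both rings count as aromatic (quinoline).
3 of the 5 rings are aromatic. Total: 3.

3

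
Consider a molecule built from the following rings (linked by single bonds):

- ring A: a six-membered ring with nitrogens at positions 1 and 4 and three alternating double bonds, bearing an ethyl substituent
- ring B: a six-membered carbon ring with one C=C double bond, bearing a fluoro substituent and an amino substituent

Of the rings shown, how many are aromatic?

1

Ring A is planar and fully conjugated; 3 ring double bonds give 6 π electrons. That satisfies 4n+2 with n=1, so ring A is aromatic (pyrazine).
Ring B has four sp³ carbons, so it is not fully conjugated — not aromatic (cyclohexene).
Aromatic: A. Total: 1.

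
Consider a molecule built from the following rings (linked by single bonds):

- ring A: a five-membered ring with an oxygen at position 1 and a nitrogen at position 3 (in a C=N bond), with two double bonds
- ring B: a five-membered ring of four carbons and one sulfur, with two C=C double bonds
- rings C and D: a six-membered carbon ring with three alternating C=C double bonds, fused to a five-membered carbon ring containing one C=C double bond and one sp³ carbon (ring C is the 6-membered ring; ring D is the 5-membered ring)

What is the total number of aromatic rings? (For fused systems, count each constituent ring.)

3

Ring A has a continuous p-orbital overlap around the ring; 2 ring double bonds (4 π electrons) plus a heteroatom lone pair (2) give 6 π electrons. 6 = 4(1)+2, so ring A is aromatic (oxazole).
Ring B is fully conjugated (every ring atom contributes a p orbital); 2 ring double bonds (4 π electrons) plus a heteroatom lone pair (2) give 6 π electrons. Since 6 = 4n+2 (n=1), ring B is aromatic (thiophene).
Ring C is fully conjugated (every ring atom contributes a p orbital); 3 ring double bonds give 6 π electrons. Since 6 = 4n+2 (n=1), ring C is aromatic (benzene ring).
Ring D has one sp³ carbon, so it is not fully conjugated — not aromatic (cyclopentene ring).
Aromatic: A, B, C. Total: 3.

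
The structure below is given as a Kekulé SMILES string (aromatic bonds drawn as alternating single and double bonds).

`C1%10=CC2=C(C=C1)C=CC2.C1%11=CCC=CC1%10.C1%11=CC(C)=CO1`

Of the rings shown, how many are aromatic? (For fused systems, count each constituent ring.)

2

The SMILES encodes a six-membered carbon ring with three alternating C=C double bonds, fused to a five-membered carbon ring containing one C=C double bond and one sp³ carbon; a six-membered carbon ring with two isolated C=C double bonds and two sp³ carbons; a five-membered ring of four carbons and one oxygen, with two C=C double bonds.
The 6-membered ring is fully conjugated (every ring atom contributes a p orbital); 3 ring double bonds give 6 π electrons. Since 6 = 4n+2 (n=1), it is aromatic (benzene ring).
The 5-membered ring has one sp³ carbon, so it is not fully conjugated — not aromatic (cyclopentene ring).
The second 6-membered ring has two sp³ carbons, so it is not fully conjugated — not aromatic (1,4-cyclohexadiene).
The 5-membered ring with one oxygen is fully conjugated (every ring atom contributes a p orbital); 2 ring double bonds (4 π electrons) plus a heteroatom lone pair (2) give 6 π electrons. That satisfies 4n+2 with n=1, so it is aromatic (furan).
2 of the 4 rings are aromatic. Total: 2.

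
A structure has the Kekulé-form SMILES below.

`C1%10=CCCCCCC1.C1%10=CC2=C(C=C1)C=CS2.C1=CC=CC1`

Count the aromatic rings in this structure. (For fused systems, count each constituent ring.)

2

The SMILES encodes an eight-membered carbon ring with one C=C double bond; a six-membered carbon ring with three alternating C=C double bonds, fused to a five-membered ring containing one sulfur and two C=C double bonds; a five-membered carbon ring with two conjugated C=C double bonds and one sp³ carbon.
The 8-membered ring has six sp³ carbons, so it is not fully conjugated — not aromatic (cyclooctene).
The fused 6/5-membered bicyclic (with one sulfur) is a single π system with 9 sp² atoms and 10 π electrons from ring double bonds plus a heteroatom lone pair. 10 = 4(2)+2, so the system is aromatic and both rings count as aromatic (benzothiophene).
The 5-membered ring has one sp³ carbon, so it is not fully conjugated — not aromatic (cyclopentadiene).
2 of the 4 rings are aromatic. Total: 2.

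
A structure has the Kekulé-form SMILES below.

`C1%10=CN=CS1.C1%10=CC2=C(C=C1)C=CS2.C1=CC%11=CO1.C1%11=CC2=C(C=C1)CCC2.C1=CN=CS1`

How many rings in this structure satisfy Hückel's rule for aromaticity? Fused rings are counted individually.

6

The SMILES encodes a five-membered ring with a sulfur at position 1 and a nitrogen at position 3 (in a C=N bond), with two double bonds; a six-membered carbon ring with three alternating C=C double bonds, fused to a five-membered ring containing one sulfur and two C=C double bonds; a five-membered ring of four carbons and one oxygen, with two C=C double bonds; a six-membered carbon ring with three alternating C=C double bonds, fused to a saturated five-membered carbon ring; a five-membered ring with a sulfur at position 1 and a nitrogen at position 3 (in a C=N bond), with two double bonds.
The 5-membered ring with one sulfur and one =N– is fully conjugated (every ring atom contributes a p orbital); 2 ring double bonds (4 π electrons) plus a heteroatom lone pair (2) give 6 π electrons. That satisfies 4n+2 with n=1, so it is aromatic (thiazole).
The fused 6/5-membered bicyclic (with one sulfur) is a single π system with 9 sp² atoms and 10 π electrons from ring double bonds plus a heteroatom lone pair. 10 = 4(2)+2, so the system is aromatic and both rings count as aromatic (benzothiophene).
The 5-membered ring with one oxygen is fully conjugated (every ring atom contributes a p orbital); 2 ring double bonds (4 π electrons) plus a heteroatom lone pair (2) give 6 π electrons. Since 6 = 4n+2 (n=1), it is aromatic (furan).
The 6-membered ring is fully conjugated (every ring atom contributes a p orbital); 3 ring double bonds give 6 π electrons. Since 6 = 4n+2 (n=1), it is aromatic (benzene ring).
The 5-membered ring has three sp³ carbons, so it is not fully conjugated — not aromatic (cyclopentane ring).
The second 5-membered ring with one sulfur and one =N– has a continuous p-orbital overlap around the ring; 2 ring double bonds (4 π electrons) plus a heteroatom lone pair (2) give 6 π electrons. Since 6 = 4n+2 (n=1), it is aromatic (thiazole).
6 of the 7 rings are aromatic. Total: 6.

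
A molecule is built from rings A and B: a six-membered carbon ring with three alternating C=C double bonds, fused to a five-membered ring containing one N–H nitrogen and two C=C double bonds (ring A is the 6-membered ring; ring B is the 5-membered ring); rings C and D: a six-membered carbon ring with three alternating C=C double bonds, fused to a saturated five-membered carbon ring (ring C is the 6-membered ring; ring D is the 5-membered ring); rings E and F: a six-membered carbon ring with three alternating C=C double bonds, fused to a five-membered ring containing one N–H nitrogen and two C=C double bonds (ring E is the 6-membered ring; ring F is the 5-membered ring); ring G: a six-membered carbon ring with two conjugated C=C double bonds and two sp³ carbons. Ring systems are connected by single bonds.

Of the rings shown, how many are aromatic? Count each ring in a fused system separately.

Rings A and B form a fused bicyclic system (with one N–H) with 9 sp² atoms and 10 π electrons from ring double bonds plus a heteroatom lone pair. 10 = 4(2)+2, so the system is aromatic and both rings count as aromatic (indole).
Ring C is fully conjugated (every ring atom contributes a p orbital); 3 ring double bonds give 6 π electrons. That satisfies 4n+2 with n=1, so ring C is aromatic (benzene ring).
Ring D has three sp³ carbons, so it is not fully conjugated — not aromatic (cyclopentane ring).
Rings E and F form a fused bicyclic system (with one N–H) with 9 sp² atoms and 10 π electrons from ring double bonds plus a heteroatom lone pair. 10 = 4(2)+2, so the system is aromatic and both rings count as aromatic (indole).
Ring G has two sp³ carbons, so it is not fully conjugated — not aromatic (1,3-cyclohexadiene).
Aromatic: A, B, C, E, F. Total: 5.

5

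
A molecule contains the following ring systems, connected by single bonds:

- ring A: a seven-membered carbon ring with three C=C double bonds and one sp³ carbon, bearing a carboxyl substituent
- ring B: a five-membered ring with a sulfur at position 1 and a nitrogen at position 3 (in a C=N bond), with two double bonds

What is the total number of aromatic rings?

1

Ring A has one sp³ carbon, so it is not fully conjugated — not aromatic (cycloheptatriene).
Ring B is fully conjugated (every ring atom contributes a p orbital); 2 ring double bonds (4 π electrons) plus a heteroatom lone pair (2) give 6 π electrons. Since 6 = 4n+2 (n=1), ring B is aromatic (thiazole).
Aromatic: B. Total: 1.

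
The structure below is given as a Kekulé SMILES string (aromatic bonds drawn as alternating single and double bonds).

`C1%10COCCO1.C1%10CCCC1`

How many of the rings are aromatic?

The SMILES encodes a six-membered saturated ring with oxygens at positions 1 and 4; a five-membered saturated carbon ring.
The 6-membered ring with two oxygens (1,4) has only sp³ atoms, so it is not fully conjugated — not aromatic (1,4-dioxane).
The 5-membered ring has only sp³ atoms, so it is not fully conjugated — not aromatic (cyclopentane).
None of the rings are aromatic. Total: 0.

0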